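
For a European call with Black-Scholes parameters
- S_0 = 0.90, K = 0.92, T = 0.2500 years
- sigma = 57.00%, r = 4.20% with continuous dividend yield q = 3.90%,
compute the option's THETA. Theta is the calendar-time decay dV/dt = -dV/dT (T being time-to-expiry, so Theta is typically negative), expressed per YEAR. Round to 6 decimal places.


d1 = 0.0680126080; d2 = -0.2169873920
phi(d1) = 0.3980206500; exp(-qT) = 0.9902973771; exp(-rT) = 0.9895549326
Theta = -S*exp(-qT)*phi(d1)*sigma/(2*sqrt(T)) - r*K*exp(-rT)*N(d2) + q*S*exp(-qT)*N(d1)
N(d1) = 0.5271122011; N(d2) = 0.4141090853; sqrt(T) = 0.5000000000
Term 1 = -0.9000 * 0.9902973771 * 0.3980206500 * 0.5700 / (2 * 0.5000000000) = -0.2022034673
Term 2 = -0.0420 * 0.9200 * 0.9895549326 * 0.4141090853 = -0.0158340417
Term 3 = 0.0390 * 0.9000 * 0.9902973771 * 0.5271122011 = 0.0183221238
Theta = -0.2022034673 + (-0.0158340417) + (0.0183221238) = -0.199715

Answer: Theta = -0.199715


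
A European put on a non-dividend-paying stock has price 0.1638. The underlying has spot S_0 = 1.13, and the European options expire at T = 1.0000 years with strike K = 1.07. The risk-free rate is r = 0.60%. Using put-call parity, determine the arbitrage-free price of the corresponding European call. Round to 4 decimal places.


Answer: Call price = 0.2302

Derivation:
Put-call parity: C - P = S_0 * exp(-qT) - K * exp(-rT).
S_0 * exp(-qT) = 1.1300 * 1.00000000 = 1.13000000
K * exp(-rT) = 1.0700 * 0.99401796 = 1.06359922
C = P + S*exp(-qT) - K*exp(-rT)
C = 0.1638 + 1.13000000 - 1.06359922 = 0.2302


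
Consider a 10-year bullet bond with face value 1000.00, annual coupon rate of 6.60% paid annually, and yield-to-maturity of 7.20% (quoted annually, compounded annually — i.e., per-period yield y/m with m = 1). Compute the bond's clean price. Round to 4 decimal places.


Answer: Price = 958.2454

Derivation:
Coupon per period c = face * coupon_rate / m = 66.000000
Periods per year m = 1; per-period yield y/m = 0.072000
Number of cashflows N = 10
Cashflows (t years, CF_t, discount factor 1/(1+y/m)^(m*t), PV):
  t = 1.0000: CF_t = 66.000000, DF = 0.932836, PV = 61.567164
  t = 2.0000: CF_t = 66.000000, DF = 0.870183, PV = 57.432056
  t = 3.0000: CF_t = 66.000000, DF = 0.811738, PV = 53.574679
  t = 4.0000: CF_t = 66.000000, DF = 0.757218, PV = 49.976380
  t = 5.0000: CF_t = 66.000000, DF = 0.706360, PV = 46.619757
  t = 6.0000: CF_t = 66.000000, DF = 0.658918, PV = 43.488580
  t = 7.0000: CF_t = 66.000000, DF = 0.614662, PV = 40.567705
  t = 8.0000: CF_t = 66.000000, DF = 0.573379, PV = 37.843008
  t = 9.0000: CF_t = 66.000000, DF = 0.534868, PV = 35.301314
  t = 10.0000: CF_t = 1066.000000, DF = 0.498944, PV = 531.874723
Price P = sum_t PV_t = 958.245366


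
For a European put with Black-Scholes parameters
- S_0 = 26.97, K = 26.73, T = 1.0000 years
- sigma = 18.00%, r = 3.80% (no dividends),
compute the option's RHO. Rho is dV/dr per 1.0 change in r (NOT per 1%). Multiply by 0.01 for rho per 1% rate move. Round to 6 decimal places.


Answer: Rho = -11.121999

Derivation:
d1 = 0.3507700389; d2 = 0.1707700389
phi(d1) = 0.3751391169; exp(-qT) = 1.0000000000; exp(-rT) = 0.9627129409
N(-d2) = 0.4322022942
Rho = -K*T*exp(-rT)*N(-d2) = -26.7300 * 1.0000 * 0.9627129409 * 0.4322022942 = -11.121999


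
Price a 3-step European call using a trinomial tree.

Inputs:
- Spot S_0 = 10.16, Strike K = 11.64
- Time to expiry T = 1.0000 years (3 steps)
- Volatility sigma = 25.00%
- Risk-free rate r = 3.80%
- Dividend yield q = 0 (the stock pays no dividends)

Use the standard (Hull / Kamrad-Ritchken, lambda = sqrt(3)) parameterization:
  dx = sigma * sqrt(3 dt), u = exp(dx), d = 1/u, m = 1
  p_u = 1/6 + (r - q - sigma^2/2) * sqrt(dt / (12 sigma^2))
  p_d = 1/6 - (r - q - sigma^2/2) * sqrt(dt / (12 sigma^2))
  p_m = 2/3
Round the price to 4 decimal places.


Answer: Price = V(0,0) = 0.6641

Derivation:
dt = T/N = 0.333333; dx = sigma*sqrt(3*dt) = 0.250000
u = exp(dx) = 1.284025; d = 1/u = 0.778801
p_u = 0.171167, p_m = 0.666667, p_d = 0.162167
Discount per step: exp(-r*dt) = 0.987413
Stock lattice S(k, j) with j the centered position index:
  k=0: S(0,+0) = 10.1600
  k=1: S(1,-1) = 7.9126; S(1,+0) = 10.1600; S(1,+1) = 13.0457
  k=2: S(2,-2) = 6.1624; S(2,-1) = 7.9126; S(2,+0) = 10.1600; S(2,+1) = 13.0457; S(2,+2) = 16.7510
  k=3: S(3,-3) = 4.7992; S(3,-2) = 6.1624; S(3,-1) = 7.9126; S(3,+0) = 10.1600; S(3,+1) = 13.0457; S(3,+2) = 16.7510; S(3,+3) = 21.5087
Terminal payoffs V(N, j) = max(S_T - K, 0):
  V(3,-3) = 0.000000; V(3,-2) = 0.000000; V(3,-1) = 0.000000; V(3,+0) = 0.000000; V(3,+1) = 1.405698; V(3,+2) = 5.111008; V(3,+3) = 9.868720
Backward induction: V(k, j) = exp(-r*dt) * [p_u * V(k+1, j+1) + p_m * V(k+1, j) + p_d * V(k+1, j-1)]
  V(2,-2) = exp(-r*dt) * [p_u*0.000000 + p_m*0.000000 + p_d*0.000000] = 0.000000
  V(2,-1) = exp(-r*dt) * [p_u*0.000000 + p_m*0.000000 + p_d*0.000000] = 0.000000
  V(2,+0) = exp(-r*dt) * [p_u*1.405698 + p_m*0.000000 + p_d*0.000000] = 0.237580
  V(2,+1) = exp(-r*dt) * [p_u*5.111008 + p_m*1.405698 + p_d*0.000000] = 1.789160
  V(2,+2) = exp(-r*dt) * [p_u*9.868720 + p_m*5.111008 + p_d*1.405698] = 5.257474
  V(1,-1) = exp(-r*dt) * [p_u*0.237580 + p_m*0.000000 + p_d*0.000000] = 0.040154
  V(1,+0) = exp(-r*dt) * [p_u*1.789160 + p_m*0.237580 + p_d*0.000000] = 0.458783
  V(1,+1) = exp(-r*dt) * [p_u*5.257474 + p_m*1.789160 + p_d*0.237580] = 2.104380
  V(0,+0) = exp(-r*dt) * [p_u*2.104380 + p_m*0.458783 + p_d*0.040154] = 0.664101


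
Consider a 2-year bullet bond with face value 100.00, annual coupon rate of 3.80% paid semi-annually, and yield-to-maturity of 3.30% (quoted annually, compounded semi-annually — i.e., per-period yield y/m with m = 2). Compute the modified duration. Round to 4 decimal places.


Answer: Modified duration = 1.9135

Derivation:
Coupon per period c = face * coupon_rate / m = 1.900000
Periods per year m = 2; per-period yield y/m = 0.016500
Number of cashflows N = 4
Cashflows (t years, CF_t, discount factor 1/(1+y/m)^(m*t), PV):
  t = 0.5000: CF_t = 1.900000, DF = 0.983768, PV = 1.869159
  t = 1.0000: CF_t = 1.900000, DF = 0.967799, PV = 1.838818
  t = 1.5000: CF_t = 1.900000, DF = 0.952090, PV = 1.808970
  t = 2.0000: CF_t = 101.900000, DF = 0.936635, PV = 95.443125
Price P = sum_t PV_t = 100.960073
First compute Macaulay numerator sum_t t * PV_t:
  t * PV_t at t = 0.5000: 0.934579
  t * PV_t at t = 1.0000: 1.838818
  t * PV_t at t = 1.5000: 2.713456
  t * PV_t at t = 2.0000: 190.886251
Macaulay duration D = 196.373104 / 100.960073 = 1.945057
Modified duration = D / (1 + y/m) = 1.945057 / (1 + 0.016500) = 1.913485


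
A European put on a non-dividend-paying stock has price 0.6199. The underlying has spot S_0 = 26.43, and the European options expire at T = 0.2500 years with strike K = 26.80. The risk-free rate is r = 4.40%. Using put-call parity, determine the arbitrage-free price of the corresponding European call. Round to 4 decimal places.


Put-call parity: C - P = S_0 * exp(-qT) - K * exp(-rT).
S_0 * exp(-qT) = 26.4300 * 1.00000000 = 26.43000000
K * exp(-rT) = 26.8000 * 0.98906028 = 26.50681547
C = P + S*exp(-qT) - K*exp(-rT)
C = 0.6199 + 26.43000000 - 26.50681547 = 0.5431

Answer: Call price = 0.5431


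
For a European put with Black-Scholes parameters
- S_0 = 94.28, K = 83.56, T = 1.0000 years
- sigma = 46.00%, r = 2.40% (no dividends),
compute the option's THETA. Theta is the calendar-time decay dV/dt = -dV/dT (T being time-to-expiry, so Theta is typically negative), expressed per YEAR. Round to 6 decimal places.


Answer: Theta = -6.545687

Derivation:
d1 = 0.5445742204; d2 = 0.0845742204
phi(d1) = 0.3439637263; exp(-qT) = 1.0000000000; exp(-rT) = 0.9762857098
Theta = -S*exp(-qT)*phi(d1)*sigma/(2*sqrt(T)) + r*K*exp(-rT)*N(-d2) - q*S*exp(-qT)*N(-d1)
N(-d1) = 0.2930231946; N(-d2) = 0.4662999474; sqrt(T) = 1.0000000000
Term 1 = -94.2800 * 1.0000000000 * 0.3439637263 * 0.4600 / (2 * 1.0000000000) = -7.4586470266
Term 2 = 0.0240 * 83.5600 * 0.9762857098 * 0.4662999474 = 0.9129604666
Term 3 = 0 (no dividend yield, q = 0)
Theta = -7.4586470266 + (0.9129604666) + (0.0000000000) = -6.545687


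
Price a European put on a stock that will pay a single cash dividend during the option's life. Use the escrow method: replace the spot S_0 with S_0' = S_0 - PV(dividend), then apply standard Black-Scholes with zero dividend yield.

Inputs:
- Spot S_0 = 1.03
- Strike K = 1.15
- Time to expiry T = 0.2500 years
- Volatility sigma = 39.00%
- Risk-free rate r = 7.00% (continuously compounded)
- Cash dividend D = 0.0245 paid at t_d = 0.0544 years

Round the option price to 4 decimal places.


Answer: Price = 0.1595

Derivation:
PV(D) = D * exp(-r * t_d) = 0.0245 * 0.99619924 = 0.02440688
S_0' = S_0 - PV(D) = 1.0300 - 0.02440688 = 1.00559312
d1 = (ln(S_0'/K) + (r + sigma^2/2)*T) / (sigma*sqrt(T)) = -0.50088158
d2 = d1 - sigma*sqrt(T) = -0.69588158
exp(-rT) = 0.98265224
N(-d1) = 0.69177276; N(-d2) = 0.75674850
P = K * exp(-rT) * N(-d2) - S_0' * N(-d1) = 1.1500 * 0.98265224 * 0.75674850 - 1.00559312 * 0.69177276 = 0.1595


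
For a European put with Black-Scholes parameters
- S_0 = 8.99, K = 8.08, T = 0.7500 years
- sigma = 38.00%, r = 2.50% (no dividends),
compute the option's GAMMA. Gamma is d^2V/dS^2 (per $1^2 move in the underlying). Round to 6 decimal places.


d1 = 0.5458116780; d2 = 0.2167220245
phi(d1) = 0.3437317484; exp(-qT) = 1.0000000000; exp(-rT) = 0.9814246877
Gamma = exp(-qT) * phi(d1) / (S * sigma * sqrt(T)) = 1.0000000000 * 0.3437317484 / (8.9900 * 0.3800 * 0.8660254038) = 0.116184

Answer: Gamma = 0.116184


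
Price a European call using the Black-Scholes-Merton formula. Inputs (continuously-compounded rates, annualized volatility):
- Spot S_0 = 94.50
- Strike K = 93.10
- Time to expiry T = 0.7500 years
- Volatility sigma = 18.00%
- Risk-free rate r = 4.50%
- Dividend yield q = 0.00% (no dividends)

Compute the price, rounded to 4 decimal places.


d1 = (ln(S/K) + (r - q + 0.5*sigma^2) * T) / (sigma * sqrt(T)) = 0.39019673
d2 = d1 - sigma * sqrt(T) = 0.23431216
exp(-rT) = 0.96681318; exp(-qT) = 1.00000000
C = S_0 * exp(-qT) * N(d1) - K * exp(-rT) * N(d2)
N(d1) = 0.65180446; N(d2) = 0.59262868
C = 94.5000 * 1.00000000 * 0.65180446 - 93.1000 * 0.96681318 * 0.59262868 = 8.2528

Answer: Price = 8.2528


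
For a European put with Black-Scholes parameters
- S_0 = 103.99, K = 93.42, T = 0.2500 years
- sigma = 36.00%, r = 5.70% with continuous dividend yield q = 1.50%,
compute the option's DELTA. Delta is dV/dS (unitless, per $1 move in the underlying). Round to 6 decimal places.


Answer: Delta = -0.227635

Derivation:
d1 = 0.7438293644; d2 = 0.5638293644
phi(d1) = 0.3025285593; exp(-qT) = 0.9962570225; exp(-rT) = 0.9858510507
N(-d1) = 0.2284898564
Delta = -exp(-qT) * N(-d1) = -0.9962570225 * 0.2284898564 = -0.227635


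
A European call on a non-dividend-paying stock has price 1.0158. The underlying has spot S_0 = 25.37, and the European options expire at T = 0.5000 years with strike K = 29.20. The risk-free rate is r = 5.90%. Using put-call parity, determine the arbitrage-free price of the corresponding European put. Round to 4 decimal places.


Put-call parity: C - P = S_0 * exp(-qT) - K * exp(-rT).
S_0 * exp(-qT) = 25.3700 * 1.00000000 = 25.37000000
K * exp(-rT) = 29.2000 * 0.97093088 = 28.35118163
P = C - S*exp(-qT) + K*exp(-rT)
P = 1.0158 - 25.37000000 + 28.35118163 = 3.9970

Answer: Put price = 3.9970


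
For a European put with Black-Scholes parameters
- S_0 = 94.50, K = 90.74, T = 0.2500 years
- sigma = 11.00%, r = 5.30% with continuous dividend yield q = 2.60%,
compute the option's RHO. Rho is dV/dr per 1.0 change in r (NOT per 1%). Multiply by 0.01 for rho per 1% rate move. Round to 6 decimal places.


d1 = 0.8884374593; d2 = 0.8334374593
phi(d1) = 0.2688506944; exp(-qT) = 0.9935210793; exp(-rT) = 0.9868373948
N(-d2) = 0.2022990279
Rho = -K*T*exp(-rT)*N(-d2) = -90.7400 * 0.2500 * 0.9868373948 * 0.2022990279 = -4.528748

Answer: Rho = -4.528748


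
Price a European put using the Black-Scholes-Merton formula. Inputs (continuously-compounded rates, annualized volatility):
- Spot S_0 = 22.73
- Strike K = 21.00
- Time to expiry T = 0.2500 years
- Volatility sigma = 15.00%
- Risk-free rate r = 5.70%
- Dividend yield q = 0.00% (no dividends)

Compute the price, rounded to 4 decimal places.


Answer: Price = 0.0830

Derivation:
d1 = (ln(S/K) + (r - q + 0.5*sigma^2) * T) / (sigma * sqrt(T)) = 1.28300934
d2 = d1 - sigma * sqrt(T) = 1.20800934
exp(-rT) = 0.98585105; exp(-qT) = 1.00000000
P = K * exp(-rT) * N(-d2) - S_0 * exp(-qT) * N(-d1)
N(-d1) = 0.09974440; N(-d2) = 0.11352184
P = 21.0000 * 0.98585105 * 0.11352184 - 22.7300 * 1.00000000 * 0.09974440 = 0.0830


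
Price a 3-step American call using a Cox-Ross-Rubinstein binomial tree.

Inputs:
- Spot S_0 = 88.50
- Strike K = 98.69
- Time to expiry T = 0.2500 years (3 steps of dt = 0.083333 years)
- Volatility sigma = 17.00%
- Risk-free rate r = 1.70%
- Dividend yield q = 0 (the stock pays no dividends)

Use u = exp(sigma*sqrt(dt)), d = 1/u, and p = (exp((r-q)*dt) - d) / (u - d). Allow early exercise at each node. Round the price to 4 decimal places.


Answer: Price = V(0,0) = 0.4851

Derivation:
dt = T/N = 0.083333
u = exp(sigma*sqrt(dt)) = 1.050299; d = 1/u = 0.952110
p = (exp((r-q)*dt) - d) / (u - d) = 0.502172
Discount per step: exp(-r*dt) = 0.998584
Stock lattice S(k, i) with i counting down-moves:
  k=0: S(0,0) = 88.5000
  k=1: S(1,0) = 92.9515; S(1,1) = 84.2617
  k=2: S(2,0) = 97.6268; S(2,1) = 88.5000; S(2,2) = 80.2264
  k=3: S(3,0) = 102.5373; S(3,1) = 92.9515; S(3,2) = 84.2617; S(3,3) = 76.3844
Terminal payoffs V(N, i) = max(S_T - K, 0):
  V(3,0) = 3.847324; V(3,1) = 0.000000; V(3,2) = 0.000000; V(3,3) = 0.000000
Backward induction: V(k, i) = exp(-r*dt) * [p * V(k+1, i) + (1-p) * V(k+1, i+1)]; then take max(V_cont, immediate exercise) for American.
  V(2,0) = exp(-r*dt) * [p*3.847324 + (1-p)*0.000000] = 1.929283; exercise = 0.000000; V(2,0) = max -> 1.929283
  V(2,1) = exp(-r*dt) * [p*0.000000 + (1-p)*0.000000] = 0.000000; exercise = 0.000000; V(2,1) = max -> 0.000000
  V(2,2) = exp(-r*dt) * [p*0.000000 + (1-p)*0.000000] = 0.000000; exercise = 0.000000; V(2,2) = max -> 0.000000
  V(1,0) = exp(-r*dt) * [p*1.929283 + (1-p)*0.000000] = 0.967460; exercise = 0.000000; V(1,0) = max -> 0.967460
  V(1,1) = exp(-r*dt) * [p*0.000000 + (1-p)*0.000000] = 0.000000; exercise = 0.000000; V(1,1) = max -> 0.000000
  V(0,0) = exp(-r*dt) * [p*0.967460 + (1-p)*0.000000] = 0.485144; exercise = 0.000000; V(0,0) = max -> 0.485144


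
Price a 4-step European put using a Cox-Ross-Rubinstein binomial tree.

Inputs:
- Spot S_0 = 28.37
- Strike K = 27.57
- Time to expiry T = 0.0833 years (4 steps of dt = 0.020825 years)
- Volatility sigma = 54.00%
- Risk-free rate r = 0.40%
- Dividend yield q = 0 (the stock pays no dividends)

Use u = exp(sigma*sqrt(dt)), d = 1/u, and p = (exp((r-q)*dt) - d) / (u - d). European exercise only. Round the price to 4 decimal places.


Answer: Price = V(0,0) = 1.3784

Derivation:
dt = T/N = 0.020825
u = exp(sigma*sqrt(dt)) = 1.081043; d = 1/u = 0.925032
p = (exp((r-q)*dt) - d) / (u - d) = 0.481062
Discount per step: exp(-r*dt) = 0.999917
Stock lattice S(k, i) with i counting down-moves:
  k=0: S(0,0) = 28.3700
  k=1: S(1,0) = 30.6692; S(1,1) = 26.2432
  k=2: S(2,0) = 33.1547; S(2,1) = 28.3700; S(2,2) = 24.2758
  k=3: S(3,0) = 35.8417; S(3,1) = 30.6692; S(3,2) = 26.2432; S(3,3) = 22.4559
  k=4: S(4,0) = 38.7464; S(4,1) = 33.1547; S(4,2) = 28.3700; S(4,3) = 24.2758; S(4,4) = 20.7724
Terminal payoffs V(N, i) = max(K - S_T, 0):
  V(4,0) = 0.000000; V(4,1) = 0.000000; V(4,2) = 0.000000; V(4,3) = 3.294227; V(4,4) = 6.797594
Backward induction: V(k, i) = exp(-r*dt) * [p * V(k+1, i) + (1-p) * V(k+1, i+1)].
  V(3,0) = exp(-r*dt) * [p*0.000000 + (1-p)*0.000000] = 0.000000
  V(3,1) = exp(-r*dt) * [p*0.000000 + (1-p)*0.000000] = 0.000000
  V(3,2) = exp(-r*dt) * [p*0.000000 + (1-p)*3.294227] = 1.709357
  V(3,3) = exp(-r*dt) * [p*3.294227 + (1-p)*6.797594] = 5.111831
  V(2,0) = exp(-r*dt) * [p*0.000000 + (1-p)*0.000000] = 0.000000
  V(2,1) = exp(-r*dt) * [p*0.000000 + (1-p)*1.709357] = 0.886976
  V(2,2) = exp(-r*dt) * [p*1.709357 + (1-p)*5.111831] = 3.474740
  V(1,0) = exp(-r*dt) * [p*0.000000 + (1-p)*0.886976] = 0.460247
  V(1,1) = exp(-r*dt) * [p*0.886976 + (1-p)*3.474740] = 2.229679
  V(0,0) = exp(-r*dt) * [p*0.460247 + (1-p)*2.229679] = 1.378358


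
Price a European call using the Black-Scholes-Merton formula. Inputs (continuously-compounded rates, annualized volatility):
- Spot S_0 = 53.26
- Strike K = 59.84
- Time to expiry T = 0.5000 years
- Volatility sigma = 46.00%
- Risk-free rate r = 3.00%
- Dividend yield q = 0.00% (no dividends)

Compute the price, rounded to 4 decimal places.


d1 = (ln(S/K) + (r - q + 0.5*sigma^2) * T) / (sigma * sqrt(T)) = -0.14938016
d2 = d1 - sigma * sqrt(T) = -0.47464928
exp(-rT) = 0.98511194; exp(-qT) = 1.00000000
C = S_0 * exp(-qT) * N(d1) - K * exp(-rT) * N(d2)
N(d1) = 0.44062683; N(d2) = 0.31751849
C = 53.2600 * 1.00000000 * 0.44062683 - 59.8400 * 0.98511194 * 0.31751849 = 4.7504

Answer: Price = 4.7504


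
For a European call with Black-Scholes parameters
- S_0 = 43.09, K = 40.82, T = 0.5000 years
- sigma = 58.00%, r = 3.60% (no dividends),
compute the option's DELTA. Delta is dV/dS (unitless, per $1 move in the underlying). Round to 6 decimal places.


Answer: Delta = 0.648364

Derivation:
d1 = 0.3809081681; d2 = -0.0292137649
phi(d1) = 0.3710256618; exp(-qT) = 1.0000000000; exp(-rT) = 0.9821610324
N(d1) = 0.6483643044
Delta = exp(-qT) * N(d1) = 1.0000000000 * 0.6483643044 = 0.648364


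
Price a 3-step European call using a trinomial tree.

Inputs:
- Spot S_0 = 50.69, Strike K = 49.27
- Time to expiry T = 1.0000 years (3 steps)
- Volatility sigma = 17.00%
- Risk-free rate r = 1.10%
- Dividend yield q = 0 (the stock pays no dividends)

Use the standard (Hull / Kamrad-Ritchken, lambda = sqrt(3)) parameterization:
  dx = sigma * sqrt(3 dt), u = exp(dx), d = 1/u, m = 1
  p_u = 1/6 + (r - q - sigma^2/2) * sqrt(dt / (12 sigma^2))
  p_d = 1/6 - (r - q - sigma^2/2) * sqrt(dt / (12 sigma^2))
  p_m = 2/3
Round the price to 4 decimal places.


dt = T/N = 0.333333; dx = sigma*sqrt(3*dt) = 0.170000
u = exp(dx) = 1.185305; d = 1/u = 0.843665
p_u = 0.163284, p_m = 0.666667, p_d = 0.170049
Discount per step: exp(-r*dt) = 0.996340
Stock lattice S(k, j) with j the centered position index:
  k=0: S(0,+0) = 50.6900
  k=1: S(1,-1) = 42.7654; S(1,+0) = 50.6900; S(1,+1) = 60.0831
  k=2: S(2,-2) = 36.0796; S(2,-1) = 42.7654; S(2,+0) = 50.6900; S(2,+1) = 60.0831; S(2,+2) = 71.2168
  k=3: S(3,-3) = 30.4391; S(3,-2) = 36.0796; S(3,-1) = 42.7654; S(3,+0) = 50.6900; S(3,+1) = 60.0831; S(3,+2) = 71.2168; S(3,+3) = 84.4136
Terminal payoffs V(N, j) = max(S_T - K, 0):
  V(3,-3) = 0.000000; V(3,-2) = 0.000000; V(3,-1) = 0.000000; V(3,+0) = 1.420000; V(3,+1) = 10.813103; V(3,+2) = 21.946793; V(3,+3) = 35.143611
Backward induction: V(k, j) = exp(-r*dt) * [p_u * V(k+1, j+1) + p_m * V(k+1, j) + p_d * V(k+1, j-1)]
  V(2,-2) = exp(-r*dt) * [p_u*0.000000 + p_m*0.000000 + p_d*0.000000] = 0.000000
  V(2,-1) = exp(-r*dt) * [p_u*1.420000 + p_m*0.000000 + p_d*0.000000] = 0.231015
  V(2,+0) = exp(-r*dt) * [p_u*10.813103 + p_m*1.420000 + p_d*0.000000] = 2.702350
  V(2,+1) = exp(-r*dt) * [p_u*21.946793 + p_m*10.813103 + p_d*1.420000] = 10.993389
  V(2,+2) = exp(-r*dt) * [p_u*35.143611 + p_m*21.946793 + p_d*10.813103] = 22.127072
  V(1,-1) = exp(-r*dt) * [p_u*2.702350 + p_m*0.231015 + p_d*0.000000] = 0.593083
  V(1,+0) = exp(-r*dt) * [p_u*10.993389 + p_m*2.702350 + p_d*0.231015] = 3.622591
  V(1,+1) = exp(-r*dt) * [p_u*22.127072 + p_m*10.993389 + p_d*2.702350] = 11.359733
  V(0,+0) = exp(-r*dt) * [p_u*11.359733 + p_m*3.622591 + p_d*0.593083] = 4.354783

Answer: Price = V(0,0) = 4.3548


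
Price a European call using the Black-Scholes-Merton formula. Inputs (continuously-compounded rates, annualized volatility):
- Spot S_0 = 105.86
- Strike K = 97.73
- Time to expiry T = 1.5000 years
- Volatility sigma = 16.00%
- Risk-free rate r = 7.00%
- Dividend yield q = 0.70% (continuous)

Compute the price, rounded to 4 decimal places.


Answer: Price = 18.6842

Derivation:
d1 = (ln(S/K) + (r - q + 0.5*sigma^2) * T) / (sigma * sqrt(T)) = 0.98800624
d2 = d1 - sigma * sqrt(T) = 0.79204706
exp(-rT) = 0.90032452; exp(-qT) = 0.98955493
C = S_0 * exp(-qT) * N(d1) - K * exp(-rT) * N(d2)
N(d1) = 0.83842520; N(d2) = 0.78583338
C = 105.8600 * 0.98955493 * 0.83842520 - 97.7300 * 0.90032452 * 0.78583338 = 18.6842


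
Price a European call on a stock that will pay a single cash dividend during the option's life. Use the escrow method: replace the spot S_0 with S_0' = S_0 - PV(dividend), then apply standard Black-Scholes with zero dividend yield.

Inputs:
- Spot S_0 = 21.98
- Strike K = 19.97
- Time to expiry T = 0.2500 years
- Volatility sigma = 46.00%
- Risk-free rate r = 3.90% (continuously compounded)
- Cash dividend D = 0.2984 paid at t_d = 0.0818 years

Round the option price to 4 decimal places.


PV(D) = D * exp(-r * t_d) = 0.2984 * 0.99681488 = 0.29744956
S_0' = S_0 - PV(D) = 21.9800 - 0.29744956 = 21.68255044
d1 = (ln(S_0'/K) + (r + sigma^2/2)*T) / (sigma*sqrt(T)) = 0.51511592
d2 = d1 - sigma*sqrt(T) = 0.28511592
exp(-rT) = 0.99029738
N(d1) = 0.69676399; N(d2) = 0.61222233
C = S_0' * N(d1) - K * exp(-rT) * N(d2) = 21.68255044 * 0.69676399 - 19.9700 * 0.99029738 * 0.61222233 = 3.0002

Answer: Price = 3.0002


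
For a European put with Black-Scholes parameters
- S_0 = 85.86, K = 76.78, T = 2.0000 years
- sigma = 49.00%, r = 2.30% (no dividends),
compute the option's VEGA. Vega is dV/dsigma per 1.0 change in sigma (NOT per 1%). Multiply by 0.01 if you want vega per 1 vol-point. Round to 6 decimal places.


Answer: Vega = 41.080033

Derivation:
d1 = 0.5741618649; d2 = -0.1188027806
phi(d1) = 0.3383178446; exp(-qT) = 1.0000000000; exp(-rT) = 0.9550419622
Vega = S * exp(-qT) * phi(d1) * sqrt(T) = 85.8600 * 1.0000000000 * 0.3383178446 * 1.4142135624 = 41.080033


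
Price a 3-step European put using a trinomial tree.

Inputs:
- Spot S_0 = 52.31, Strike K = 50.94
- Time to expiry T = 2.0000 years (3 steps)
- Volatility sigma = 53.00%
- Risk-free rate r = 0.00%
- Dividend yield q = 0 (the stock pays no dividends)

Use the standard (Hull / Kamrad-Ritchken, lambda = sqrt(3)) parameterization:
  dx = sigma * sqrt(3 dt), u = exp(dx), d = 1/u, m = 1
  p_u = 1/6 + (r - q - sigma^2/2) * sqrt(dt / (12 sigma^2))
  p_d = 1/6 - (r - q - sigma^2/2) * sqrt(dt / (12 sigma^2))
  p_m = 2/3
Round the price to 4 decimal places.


dt = T/N = 0.666667; dx = sigma*sqrt(3*dt) = 0.749533
u = exp(dx) = 2.116012; d = 1/u = 0.472587
p_u = 0.104206, p_m = 0.666667, p_d = 0.229128
Discount per step: exp(-r*dt) = 1.000000
Stock lattice S(k, j) with j the centered position index:
  k=0: S(0,+0) = 52.3100
  k=1: S(1,-1) = 24.7210; S(1,+0) = 52.3100; S(1,+1) = 110.6886
  k=2: S(2,-2) = 11.6828; S(2,-1) = 24.7210; S(2,+0) = 52.3100; S(2,+1) = 110.6886; S(2,+2) = 234.2184
  k=3: S(3,-3) = 5.5212; S(3,-2) = 11.6828; S(3,-1) = 24.7210; S(3,+0) = 52.3100; S(3,+1) = 110.6886; S(3,+2) = 234.2184; S(3,+3) = 495.6089
Terminal payoffs V(N, j) = max(K - S_T, 0):
  V(3,-3) = 45.418840; V(3,-2) = 39.257159; V(3,-1) = 26.218968; V(3,+0) = 0.000000; V(3,+1) = 0.000000; V(3,+2) = 0.000000; V(3,+3) = 0.000000
Backward induction: V(k, j) = exp(-r*dt) * [p_u * V(k+1, j+1) + p_m * V(k+1, j) + p_d * V(k+1, j-1)]
  V(2,-2) = exp(-r*dt) * [p_u*26.218968 + p_m*39.257159 + p_d*45.418840] = 39.310319
  V(2,-1) = exp(-r*dt) * [p_u*0.000000 + p_m*26.218968 + p_d*39.257159] = 26.474217
  V(2,+0) = exp(-r*dt) * [p_u*0.000000 + p_m*0.000000 + p_d*26.218968] = 6.007494
  V(2,+1) = exp(-r*dt) * [p_u*0.000000 + p_m*0.000000 + p_d*0.000000] = 0.000000
  V(2,+2) = exp(-r*dt) * [p_u*0.000000 + p_m*0.000000 + p_d*0.000000] = 0.000000
  V(1,-1) = exp(-r*dt) * [p_u*6.007494 + p_m*26.474217 + p_d*39.310319] = 27.282578
  V(1,+0) = exp(-r*dt) * [p_u*0.000000 + p_m*6.007494 + p_d*26.474217] = 10.070974
  V(1,+1) = exp(-r*dt) * [p_u*0.000000 + p_m*0.000000 + p_d*6.007494] = 1.376484
  V(0,+0) = exp(-r*dt) * [p_u*1.376484 + p_m*10.070974 + p_d*27.282578] = 13.108616

Answer: Price = V(0,0) = 13.1086


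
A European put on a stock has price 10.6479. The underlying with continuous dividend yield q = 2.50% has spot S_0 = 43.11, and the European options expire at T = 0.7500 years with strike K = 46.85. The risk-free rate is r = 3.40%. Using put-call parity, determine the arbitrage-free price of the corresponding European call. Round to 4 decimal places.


Answer: Call price = 7.2867

Derivation:
Put-call parity: C - P = S_0 * exp(-qT) - K * exp(-rT).
S_0 * exp(-qT) = 43.1100 * 0.98142469 = 42.30921829
K * exp(-rT) = 46.8500 * 0.97482238 = 45.67042845
C = P + S*exp(-qT) - K*exp(-rT)
C = 10.6479 + 42.30921829 - 45.67042845 = 7.2867


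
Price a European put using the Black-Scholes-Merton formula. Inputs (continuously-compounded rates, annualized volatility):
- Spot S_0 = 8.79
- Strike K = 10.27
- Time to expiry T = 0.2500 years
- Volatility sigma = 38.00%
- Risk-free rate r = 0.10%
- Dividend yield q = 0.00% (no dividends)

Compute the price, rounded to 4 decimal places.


d1 = (ln(S/K) + (r - q + 0.5*sigma^2) * T) / (sigma * sqrt(T)) = -0.72269638
d2 = d1 - sigma * sqrt(T) = -0.91269638
exp(-rT) = 0.99975003; exp(-qT) = 1.00000000
P = K * exp(-rT) * N(-d2) - S_0 * exp(-qT) * N(-d1)
N(-d1) = 0.76506678; N(-d2) = 0.81929888
P = 10.2700 * 0.99975003 * 0.81929888 - 8.7900 * 1.00000000 * 0.76506678 = 1.6872

Answer: Price = 1.6872


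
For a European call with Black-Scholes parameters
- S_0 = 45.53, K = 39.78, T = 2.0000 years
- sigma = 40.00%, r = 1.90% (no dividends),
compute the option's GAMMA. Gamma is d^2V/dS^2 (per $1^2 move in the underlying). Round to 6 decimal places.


Answer: Gamma = 0.013025

Derivation:
d1 = 0.5886790807; d2 = 0.0229936557
phi(d1) = 0.3354742545; exp(-qT) = 1.0000000000; exp(-rT) = 0.9627129409
Gamma = exp(-qT) * phi(d1) / (S * sigma * sqrt(T)) = 1.0000000000 * 0.3354742545 / (45.5300 * 0.4000 * 1.4142135624) = 0.013025


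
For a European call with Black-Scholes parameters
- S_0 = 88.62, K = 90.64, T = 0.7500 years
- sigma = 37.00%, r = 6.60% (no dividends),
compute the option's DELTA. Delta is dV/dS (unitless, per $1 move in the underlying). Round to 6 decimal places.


Answer: Delta = 0.596523

Derivation:
d1 = 0.2443578810; d2 = -0.0760715184
phi(d1) = 0.3872077454; exp(-qT) = 1.0000000000; exp(-rT) = 0.9517051581
N(d1) = 0.5965231704
Delta = exp(-qT) * N(d1) = 1.0000000000 * 0.5965231704 = 0.596523


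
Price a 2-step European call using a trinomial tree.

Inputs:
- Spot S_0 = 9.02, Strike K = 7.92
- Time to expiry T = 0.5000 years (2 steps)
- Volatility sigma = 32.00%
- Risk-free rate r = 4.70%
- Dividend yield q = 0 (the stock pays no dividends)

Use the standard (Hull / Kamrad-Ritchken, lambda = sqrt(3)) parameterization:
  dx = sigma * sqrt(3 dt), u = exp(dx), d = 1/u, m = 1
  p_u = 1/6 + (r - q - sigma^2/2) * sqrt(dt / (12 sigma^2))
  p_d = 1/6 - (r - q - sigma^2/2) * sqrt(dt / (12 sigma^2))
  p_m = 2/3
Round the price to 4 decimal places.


Answer: Price = V(0,0) = 1.5977

Derivation:
dt = T/N = 0.250000; dx = sigma*sqrt(3*dt) = 0.277128
u = exp(dx) = 1.319335; d = 1/u = 0.757957
p_u = 0.164772, p_m = 0.666667, p_d = 0.168561
Discount per step: exp(-r*dt) = 0.988319
Stock lattice S(k, j) with j the centered position index:
  k=0: S(0,+0) = 9.0200
  k=1: S(1,-1) = 6.8368; S(1,+0) = 9.0200; S(1,+1) = 11.9004
  k=2: S(2,-2) = 5.1820; S(2,-1) = 6.8368; S(2,+0) = 9.0200; S(2,+1) = 11.9004; S(2,+2) = 15.7006
Terminal payoffs V(N, j) = max(S_T - K, 0):
  V(2,-2) = 0.000000; V(2,-1) = 0.000000; V(2,+0) = 1.100000; V(2,+1) = 3.980405; V(2,+2) = 7.780626
Backward induction: V(k, j) = exp(-r*dt) * [p_u * V(k+1, j+1) + p_m * V(k+1, j) + p_d * V(k+1, j-1)]
  V(1,-1) = exp(-r*dt) * [p_u*1.100000 + p_m*0.000000 + p_d*0.000000] = 0.179132
  V(1,+0) = exp(-r*dt) * [p_u*3.980405 + p_m*1.100000 + p_d*0.000000] = 1.372966
  V(1,+1) = exp(-r*dt) * [p_u*7.780626 + p_m*3.980405 + p_d*1.100000] = 4.072913
  V(0,+0) = exp(-r*dt) * [p_u*4.072913 + p_m*1.372966 + p_d*0.179132] = 1.597724


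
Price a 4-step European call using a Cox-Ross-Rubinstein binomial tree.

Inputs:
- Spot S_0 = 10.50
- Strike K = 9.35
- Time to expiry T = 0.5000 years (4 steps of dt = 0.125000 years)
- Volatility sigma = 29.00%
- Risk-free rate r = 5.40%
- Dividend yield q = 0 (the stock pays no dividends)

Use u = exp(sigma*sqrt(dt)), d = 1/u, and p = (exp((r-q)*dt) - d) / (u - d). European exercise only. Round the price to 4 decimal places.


dt = T/N = 0.125000
u = exp(sigma*sqrt(dt)) = 1.107971; d = 1/u = 0.902551
p = (exp((r-q)*dt) - d) / (u - d) = 0.507360
Discount per step: exp(-r*dt) = 0.993273
Stock lattice S(k, i) with i counting down-moves:
  k=0: S(0,0) = 10.5000
  k=1: S(1,0) = 11.6337; S(1,1) = 9.4768
  k=2: S(2,0) = 12.8898; S(2,1) = 10.5000; S(2,2) = 8.5533
  k=3: S(3,0) = 14.2815; S(3,1) = 11.6337; S(3,2) = 9.4768; S(3,3) = 7.7198
  k=4: S(4,0) = 15.8235; S(4,1) = 12.8898; S(4,2) = 10.5000; S(4,3) = 8.5533; S(4,4) = 6.9675
Terminal payoffs V(N, i) = max(S_T - K, 0):
  V(4,0) = 6.473516; V(4,1) = 3.539799; V(4,2) = 1.150000; V(4,3) = 0.000000; V(4,4) = 0.000000
Backward induction: V(k, i) = exp(-r*dt) * [p * V(k+1, i) + (1-p) * V(k+1, i+1)].
  V(3,0) = exp(-r*dt) * [p*6.473516 + (1-p)*3.539799] = 4.994424
  V(3,1) = exp(-r*dt) * [p*3.539799 + (1-p)*1.150000] = 2.346596
  V(3,2) = exp(-r*dt) * [p*1.150000 + (1-p)*0.000000] = 0.579539
  V(3,3) = exp(-r*dt) * [p*0.000000 + (1-p)*0.000000] = 0.000000
  V(2,0) = exp(-r*dt) * [p*4.994424 + (1-p)*2.346596] = 3.665176
  V(2,1) = exp(-r*dt) * [p*2.346596 + (1-p)*0.579539] = 1.466144
  V(2,2) = exp(-r*dt) * [p*0.579539 + (1-p)*0.000000] = 0.292057
  V(1,0) = exp(-r*dt) * [p*3.665176 + (1-p)*1.466144] = 2.564477
  V(1,1) = exp(-r*dt) * [p*1.466144 + (1-p)*0.292057] = 0.881770
  V(0,0) = exp(-r*dt) * [p*2.564477 + (1-p)*0.881770] = 1.723834

Answer: Price = V(0,0) = 1.7238


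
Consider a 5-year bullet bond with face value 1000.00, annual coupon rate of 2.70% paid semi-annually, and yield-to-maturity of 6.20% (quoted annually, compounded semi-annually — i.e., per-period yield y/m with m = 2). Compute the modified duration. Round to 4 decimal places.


Coupon per period c = face * coupon_rate / m = 13.500000
Periods per year m = 2; per-period yield y/m = 0.031000
Number of cashflows N = 10
Cashflows (t years, CF_t, discount factor 1/(1+y/m)^(m*t), PV):
  t = 0.5000: CF_t = 13.500000, DF = 0.969932, PV = 13.094083
  t = 1.0000: CF_t = 13.500000, DF = 0.940768, PV = 12.700372
  t = 1.5000: CF_t = 13.500000, DF = 0.912481, PV = 12.318498
  t = 2.0000: CF_t = 13.500000, DF = 0.885045, PV = 11.948107
  t = 2.5000: CF_t = 13.500000, DF = 0.858434, PV = 11.588853
  t = 3.0000: CF_t = 13.500000, DF = 0.832622, PV = 11.240400
  t = 3.5000: CF_t = 13.500000, DF = 0.807587, PV = 10.902425
  t = 4.0000: CF_t = 13.500000, DF = 0.783305, PV = 10.574612
  t = 4.5000: CF_t = 13.500000, DF = 0.759752, PV = 10.256656
  t = 5.0000: CF_t = 1013.500000, DF = 0.736908, PV = 746.856388
Price P = sum_t PV_t = 851.480395
First compute Macaulay numerator sum_t t * PV_t:
  t * PV_t at t = 0.5000: 6.547042
  t * PV_t at t = 1.0000: 12.700372
  t * PV_t at t = 1.5000: 18.477748
  t * PV_t at t = 2.0000: 23.896214
  t * PV_t at t = 2.5000: 28.972132
  t * PV_t at t = 3.0000: 33.721201
  t * PV_t at t = 3.5000: 38.158488
  t * PV_t at t = 4.0000: 42.298448
  t * PV_t at t = 4.5000: 46.154951
  t * PV_t at t = 5.0000: 3734.281942
Macaulay duration D = 3985.208537 / 851.480395 = 4.680329
Modified duration = D / (1 + y/m) = 4.680329 / (1 + 0.031000) = 4.539602

Answer: Modified duration = 4.5396


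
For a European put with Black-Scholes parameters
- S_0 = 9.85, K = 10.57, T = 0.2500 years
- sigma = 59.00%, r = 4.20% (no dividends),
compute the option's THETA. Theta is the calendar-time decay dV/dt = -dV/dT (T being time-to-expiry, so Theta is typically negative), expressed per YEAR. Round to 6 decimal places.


d1 = -0.0560537108; d2 = -0.3510537108
phi(d1) = 0.3983160304; exp(-qT) = 1.0000000000; exp(-rT) = 0.9895549326
Theta = -S*exp(-qT)*phi(d1)*sigma/(2*sqrt(T)) + r*K*exp(-rT)*N(-d2) - q*S*exp(-qT)*N(-d1)
N(-d1) = 0.5223504903; N(-d2) = 0.6372259730; sqrt(T) = 0.5000000000
Term 1 = -9.8500 * 1.0000000000 * 0.3983160304 * 0.5900 / (2 * 0.5000000000) = -2.3148136107
Term 2 = 0.0420 * 10.5700 * 0.9895549326 * 0.6372259730 = 0.2799352923
Term 3 = 0 (no dividend yield, q = 0)
Theta = -2.3148136107 + (0.2799352923) + (0.0000000000) = -2.034878

Answer: Theta = -2.034878


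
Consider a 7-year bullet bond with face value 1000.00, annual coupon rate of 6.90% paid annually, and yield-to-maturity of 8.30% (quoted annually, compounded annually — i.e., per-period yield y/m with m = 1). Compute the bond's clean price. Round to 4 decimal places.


Coupon per period c = face * coupon_rate / m = 69.000000
Periods per year m = 1; per-period yield y/m = 0.083000
Number of cashflows N = 7
Cashflows (t years, CF_t, discount factor 1/(1+y/m)^(m*t), PV):
  t = 1.0000: CF_t = 69.000000, DF = 0.923361, PV = 63.711911
  t = 2.0000: CF_t = 69.000000, DF = 0.852596, PV = 58.829096
  t = 3.0000: CF_t = 69.000000, DF = 0.787254, PV = 54.320495
  t = 4.0000: CF_t = 69.000000, DF = 0.726919, PV = 50.157429
  t = 5.0000: CF_t = 69.000000, DF = 0.671209, PV = 46.313415
  t = 6.0000: CF_t = 69.000000, DF = 0.619768, PV = 42.764003
  t = 7.0000: CF_t = 1069.000000, DF = 0.572270, PV = 611.756382
Price P = sum_t PV_t = 927.852732

Answer: Price = 927.8527


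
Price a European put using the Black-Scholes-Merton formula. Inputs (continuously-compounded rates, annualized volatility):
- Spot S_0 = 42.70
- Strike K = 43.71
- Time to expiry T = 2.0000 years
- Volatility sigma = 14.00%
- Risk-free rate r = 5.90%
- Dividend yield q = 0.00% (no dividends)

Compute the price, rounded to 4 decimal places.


d1 = (ln(S/K) + (r - q + 0.5*sigma^2) * T) / (sigma * sqrt(T)) = 0.57690828
d2 = d1 - sigma * sqrt(T) = 0.37891838
exp(-rT) = 0.88869605; exp(-qT) = 1.00000000
P = K * exp(-rT) * N(-d2) - S_0 * exp(-qT) * N(-d1)
N(-d1) = 0.28200071; N(-d2) = 0.35237424
P = 43.7100 * 0.88869605 * 0.35237424 - 42.7000 * 1.00000000 * 0.28200071 = 1.6465

Answer: Price = 1.6465


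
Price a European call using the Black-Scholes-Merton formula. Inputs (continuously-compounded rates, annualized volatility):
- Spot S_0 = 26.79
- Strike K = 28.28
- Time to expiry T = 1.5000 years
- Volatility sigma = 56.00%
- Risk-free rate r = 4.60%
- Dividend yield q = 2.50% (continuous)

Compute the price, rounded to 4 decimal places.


Answer: Price = 6.7121

Derivation:
d1 = (ln(S/K) + (r - q + 0.5*sigma^2) * T) / (sigma * sqrt(T)) = 0.30993896
d2 = d1 - sigma * sqrt(T) = -0.37591817
exp(-rT) = 0.93332668; exp(-qT) = 0.96319442
C = S_0 * exp(-qT) * N(d1) - K * exp(-rT) * N(d2)
N(d1) = 0.62169631; N(d2) = 0.35348887
C = 26.7900 * 0.96319442 * 0.62169631 - 28.2800 * 0.93332668 * 0.35348887 = 6.7121


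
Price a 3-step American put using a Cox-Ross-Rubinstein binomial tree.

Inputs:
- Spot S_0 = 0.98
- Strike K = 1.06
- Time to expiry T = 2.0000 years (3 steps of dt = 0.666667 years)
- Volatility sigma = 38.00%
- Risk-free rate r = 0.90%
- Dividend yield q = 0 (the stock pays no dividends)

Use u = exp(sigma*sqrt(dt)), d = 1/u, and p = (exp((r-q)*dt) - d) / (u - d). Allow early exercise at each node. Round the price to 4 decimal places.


dt = T/N = 0.666667
u = exp(sigma*sqrt(dt)) = 1.363792; d = 1/u = 0.733250
p = (exp((r-q)*dt) - d) / (u - d) = 0.432593
Discount per step: exp(-r*dt) = 0.994018
Stock lattice S(k, i) with i counting down-moves:
  k=0: S(0,0) = 0.9800
  k=1: S(1,0) = 1.3365; S(1,1) = 0.7186
  k=2: S(2,0) = 1.8227; S(2,1) = 0.9800; S(2,2) = 0.5269
  k=3: S(3,0) = 2.4858; S(3,1) = 1.3365; S(3,2) = 0.7186; S(3,3) = 0.3864
Terminal payoffs V(N, i) = max(K - S_T, 0):
  V(3,0) = 0.000000; V(3,1) = 0.000000; V(3,2) = 0.341415; V(3,3) = 0.673649
Backward induction: V(k, i) = exp(-r*dt) * [p * V(k+1, i) + (1-p) * V(k+1, i+1)]; then take max(V_cont, immediate exercise) for American.
  V(2,0) = exp(-r*dt) * [p*0.000000 + (1-p)*0.000000] = 0.000000; exercise = 0.000000; V(2,0) = max -> 0.000000
  V(2,1) = exp(-r*dt) * [p*0.000000 + (1-p)*0.341415] = 0.192562; exercise = 0.080000; V(2,1) = max -> 0.192562
  V(2,2) = exp(-r*dt) * [p*0.341415 + (1-p)*0.673649] = 0.526757; exercise = 0.533098; V(2,2) = max -> 0.533098
  V(1,0) = exp(-r*dt) * [p*0.000000 + (1-p)*0.192562] = 0.108608; exercise = 0.000000; V(1,0) = max -> 0.108608
  V(1,1) = exp(-r*dt) * [p*0.192562 + (1-p)*0.533098] = 0.383477; exercise = 0.341415; V(1,1) = max -> 0.383477
  V(0,0) = exp(-r*dt) * [p*0.108608 + (1-p)*0.383477] = 0.262987; exercise = 0.080000; V(0,0) = max -> 0.262987

Answer: Price = V(0,0) = 0.2630


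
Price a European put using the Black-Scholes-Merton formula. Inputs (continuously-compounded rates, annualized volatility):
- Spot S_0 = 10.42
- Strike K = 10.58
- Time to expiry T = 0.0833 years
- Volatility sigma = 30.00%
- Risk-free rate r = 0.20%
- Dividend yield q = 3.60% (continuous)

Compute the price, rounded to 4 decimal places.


Answer: Price = 0.4646

Derivation:
d1 = (ln(S/K) + (r - q + 0.5*sigma^2) * T) / (sigma * sqrt(T)) = -0.16541034
d2 = d1 - sigma * sqrt(T) = -0.25199556
exp(-rT) = 0.99983341; exp(-qT) = 0.99700569
P = K * exp(-rT) * N(-d2) - S_0 * exp(-qT) * N(-d1)
N(-d1) = 0.56568949; N(-d2) = 0.59947775
P = 10.5800 * 0.99983341 * 0.59947775 - 10.4200 * 0.99700569 * 0.56568949 = 0.4646


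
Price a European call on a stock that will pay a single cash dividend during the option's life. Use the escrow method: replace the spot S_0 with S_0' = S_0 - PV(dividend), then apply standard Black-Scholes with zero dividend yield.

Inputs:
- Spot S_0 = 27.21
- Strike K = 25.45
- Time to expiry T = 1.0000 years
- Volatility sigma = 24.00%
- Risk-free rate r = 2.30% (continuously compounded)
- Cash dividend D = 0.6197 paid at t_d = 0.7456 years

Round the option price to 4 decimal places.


Answer: Price = 3.4183

Derivation:
PV(D) = D * exp(-r * t_d) = 0.6197 * 0.98299740 = 0.60916349
S_0' = S_0 - PV(D) = 27.2100 - 0.60916349 = 26.60083651
d1 = (ln(S_0'/K) + (r + sigma^2/2)*T) / (sigma*sqrt(T)) = 0.40011217
d2 = d1 - sigma*sqrt(T) = 0.16011217
exp(-rT) = 0.97726248
N(d1) = 0.65546305; N(d2) = 0.56360364
C = S_0' * N(d1) - K * exp(-rT) * N(d2) = 26.60083651 * 0.65546305 - 25.4500 * 0.97726248 * 0.56360364 = 3.4183


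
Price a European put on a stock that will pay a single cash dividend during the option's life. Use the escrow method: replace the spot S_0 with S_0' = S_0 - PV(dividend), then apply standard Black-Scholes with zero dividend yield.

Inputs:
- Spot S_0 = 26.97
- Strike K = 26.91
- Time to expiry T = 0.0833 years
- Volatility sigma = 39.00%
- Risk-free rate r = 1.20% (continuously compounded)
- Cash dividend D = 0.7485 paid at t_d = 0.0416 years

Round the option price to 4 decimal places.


PV(D) = D * exp(-r * t_d) = 0.7485 * 0.99950092 = 0.74812644
S_0' = S_0 - PV(D) = 26.9700 - 0.74812644 = 26.22187356
d1 = (ln(S_0'/K) + (r + sigma^2/2)*T) / (sigma*sqrt(T)) = -0.16497281
d2 = d1 - sigma*sqrt(T) = -0.27753359
exp(-rT) = 0.99900090
N(-d1) = 0.56551731; N(-d2) = 0.60931479
P = K * exp(-rT) * N(-d2) - S_0' * N(-d1) = 26.9100 * 0.99900090 * 0.60931479 - 26.22187356 * 0.56551731 = 1.5514

Answer: Price = 1.5514


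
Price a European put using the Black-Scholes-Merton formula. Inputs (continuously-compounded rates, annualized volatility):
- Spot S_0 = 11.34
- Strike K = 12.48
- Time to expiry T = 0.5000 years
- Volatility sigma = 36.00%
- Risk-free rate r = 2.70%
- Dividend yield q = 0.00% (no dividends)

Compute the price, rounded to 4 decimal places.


d1 = (ln(S/K) + (r - q + 0.5*sigma^2) * T) / (sigma * sqrt(T)) = -0.19599061
d2 = d1 - sigma * sqrt(T) = -0.45054905
exp(-rT) = 0.98659072; exp(-qT) = 1.00000000
P = K * exp(-rT) * N(-d2) - S_0 * exp(-qT) * N(-d1)
N(-d1) = 0.57769124; N(-d2) = 0.67384270
P = 12.4800 * 0.98659072 * 0.67384270 - 11.3400 * 1.00000000 * 0.57769124 = 1.7458

Answer: Price = 1.7458


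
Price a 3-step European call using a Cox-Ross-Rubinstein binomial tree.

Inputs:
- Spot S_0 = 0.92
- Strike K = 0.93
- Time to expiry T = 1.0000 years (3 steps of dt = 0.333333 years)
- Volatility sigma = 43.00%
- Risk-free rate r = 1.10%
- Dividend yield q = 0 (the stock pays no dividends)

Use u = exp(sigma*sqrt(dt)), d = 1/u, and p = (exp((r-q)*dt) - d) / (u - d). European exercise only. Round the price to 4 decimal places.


Answer: Price = V(0,0) = 0.1696

Derivation:
dt = T/N = 0.333333
u = exp(sigma*sqrt(dt)) = 1.281794; d = 1/u = 0.780157
p = (exp((r-q)*dt) - d) / (u - d) = 0.445574
Discount per step: exp(-r*dt) = 0.996340
Stock lattice S(k, i) with i counting down-moves:
  k=0: S(0,0) = 0.9200
  k=1: S(1,0) = 1.1793; S(1,1) = 0.7177
  k=2: S(2,0) = 1.5116; S(2,1) = 0.9200; S(2,2) = 0.5600
  k=3: S(3,0) = 1.9375; S(3,1) = 1.1793; S(3,2) = 0.7177; S(3,3) = 0.4369
Terminal payoffs V(N, i) = max(S_T - K, 0):
  V(3,0) = 1.007503; V(3,1) = 0.249250; V(3,2) = 0.000000; V(3,3) = 0.000000
Backward induction: V(k, i) = exp(-r*dt) * [p * V(k+1, i) + (1-p) * V(k+1, i+1)].
  V(2,0) = exp(-r*dt) * [p*1.007503 + (1-p)*0.249250] = 0.584960
  V(2,1) = exp(-r*dt) * [p*0.249250 + (1-p)*0.000000] = 0.110653
  V(2,2) = exp(-r*dt) * [p*0.000000 + (1-p)*0.000000] = 0.000000
  V(1,0) = exp(-r*dt) * [p*0.584960 + (1-p)*0.110653] = 0.320814
  V(1,1) = exp(-r*dt) * [p*0.110653 + (1-p)*0.000000] = 0.049124
  V(0,0) = exp(-r*dt) * [p*0.320814 + (1-p)*0.049124] = 0.169559
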